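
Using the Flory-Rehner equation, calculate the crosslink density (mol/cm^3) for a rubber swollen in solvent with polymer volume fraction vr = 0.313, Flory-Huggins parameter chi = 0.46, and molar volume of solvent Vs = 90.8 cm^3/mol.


ln(1 - vr) = ln(1 - 0.313) = -0.3754
Numerator = -((-0.3754) + 0.313 + 0.46 * 0.313^2) = 0.0174
Denominator = 90.8 * (0.313^(1/3) - 0.313/2) = 47.4399
nu = 0.0174 / 47.4399 = 3.6584e-04 mol/cm^3

3.6584e-04 mol/cm^3


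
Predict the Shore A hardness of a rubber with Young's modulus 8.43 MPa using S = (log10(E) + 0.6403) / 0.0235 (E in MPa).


log10(E) = 0.0235*S - 0.6403  =>  S = (log10(E) + 0.6403) / 0.0235
log10(8.43) = 0.925828
S = (0.925828 + 0.6403) / 0.0235 = 1.566128 / 0.0235
S = 66.6

Shore A = 66.6


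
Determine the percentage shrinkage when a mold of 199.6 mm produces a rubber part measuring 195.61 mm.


Shrinkage = (mold - part) / mold * 100
= (199.6 - 195.61) / 199.6 * 100
= 3.99 / 199.6 * 100
= 2.0%

2.0%


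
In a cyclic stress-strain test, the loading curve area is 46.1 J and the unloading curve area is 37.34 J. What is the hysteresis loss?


Hysteresis loss = loading - unloading
= 46.1 - 37.34
= 8.76 J

8.76 J


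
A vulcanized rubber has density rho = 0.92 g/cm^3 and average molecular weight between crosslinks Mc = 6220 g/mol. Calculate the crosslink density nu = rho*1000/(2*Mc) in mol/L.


nu = rho * 1000 / (2 * Mc)
nu = 0.92 * 1000 / (2 * 6220)
nu = 920.0 / 12440
nu = 0.0740 mol/L

0.0740 mol/L


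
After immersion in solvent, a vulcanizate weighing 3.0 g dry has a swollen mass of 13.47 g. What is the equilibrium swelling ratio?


Q = W_swollen / W_dry
Q = 13.47 / 3.0
Q = 4.49

Q = 4.49


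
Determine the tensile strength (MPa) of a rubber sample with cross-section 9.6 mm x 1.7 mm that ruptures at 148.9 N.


Area = width * thickness = 9.6 * 1.7 = 16.32 mm^2
TS = force / area = 148.9 / 16.32 = 9.12 MPa

9.12 MPa


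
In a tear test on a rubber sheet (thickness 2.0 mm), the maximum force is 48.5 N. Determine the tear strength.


Tear strength = force / thickness
= 48.5 / 2.0
= 24.25 N/mm

24.25 N/mm


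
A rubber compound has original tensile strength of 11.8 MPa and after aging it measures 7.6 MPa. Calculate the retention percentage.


Retention = aged / original * 100
= 7.6 / 11.8 * 100
= 64.4%

64.4%


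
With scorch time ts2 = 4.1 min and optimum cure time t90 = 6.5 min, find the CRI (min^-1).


CRI = 100 / (t90 - ts2)
= 100 / (6.5 - 4.1)
= 100 / 2.4
= 41.67 min^-1

41.67 min^-1


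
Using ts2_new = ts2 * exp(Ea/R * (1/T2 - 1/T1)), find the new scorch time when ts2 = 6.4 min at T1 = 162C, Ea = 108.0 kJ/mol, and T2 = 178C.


Convert temperatures: T1 = 162 + 273.15 = 435.15 K, T2 = 178 + 273.15 = 451.15 K
ts2_new = 6.4 * exp(108000 / 8.314 * (1/451.15 - 1/435.15))
1/T2 - 1/T1 = -8.1500e-05
ts2_new = 2.22 min

2.22 min


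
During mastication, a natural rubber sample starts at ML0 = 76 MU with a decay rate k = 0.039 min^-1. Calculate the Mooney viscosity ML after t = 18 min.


ML = ML0 * exp(-k * t)
ML = 76 * exp(-0.039 * 18)
ML = 76 * 0.4956
ML = 37.67 MU

37.67 MU


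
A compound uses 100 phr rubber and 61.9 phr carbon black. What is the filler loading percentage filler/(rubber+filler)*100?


Filler % = filler / (rubber + filler) * 100
= 61.9 / (100 + 61.9) * 100
= 61.9 / 161.9 * 100
= 38.23%

38.23%


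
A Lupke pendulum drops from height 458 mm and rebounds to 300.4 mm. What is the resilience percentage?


Resilience = h_rebound / h_drop * 100
= 300.4 / 458 * 100
= 65.6%

65.6%


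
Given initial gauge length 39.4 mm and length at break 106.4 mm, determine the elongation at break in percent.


Elongation = (Lf - L0) / L0 * 100
= (106.4 - 39.4) / 39.4 * 100
= 67.0 / 39.4 * 100
= 170.1%

170.1%


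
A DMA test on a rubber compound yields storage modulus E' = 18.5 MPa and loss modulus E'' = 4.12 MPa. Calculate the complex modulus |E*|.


|E*| = sqrt(E'^2 + E''^2)
= sqrt(18.5^2 + 4.12^2)
= sqrt(342.2500 + 16.9744)
= 18.953 MPa

18.953 MPa


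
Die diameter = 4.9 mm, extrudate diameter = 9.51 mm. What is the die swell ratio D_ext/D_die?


Die swell ratio = D_extrudate / D_die
= 9.51 / 4.9
= 1.941

Die swell = 1.941


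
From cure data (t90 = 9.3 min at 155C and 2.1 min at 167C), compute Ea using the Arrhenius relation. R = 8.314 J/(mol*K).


T1 = 428.15 K, T2 = 440.15 K
1/T1 - 1/T2 = 6.3677e-05
ln(t1/t2) = ln(9.3/2.1) = 1.4881
Ea = 8.314 * 1.4881 / 6.3677e-05 = 194290.1793 J/mol
Ea = 194.29 kJ/mol

194.29 kJ/mol


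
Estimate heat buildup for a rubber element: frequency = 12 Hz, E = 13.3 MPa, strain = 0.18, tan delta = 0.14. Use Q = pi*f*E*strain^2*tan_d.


Q = pi * f * E * strain^2 * tan_d
= pi * 12 * 13.3 * 0.18^2 * 0.14
= pi * 12 * 13.3 * 0.0324 * 0.14
= 2.2743

Q = 2.2743


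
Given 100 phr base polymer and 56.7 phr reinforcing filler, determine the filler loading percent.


Filler % = filler / (rubber + filler) * 100
= 56.7 / (100 + 56.7) * 100
= 56.7 / 156.7 * 100
= 36.18%

36.18%


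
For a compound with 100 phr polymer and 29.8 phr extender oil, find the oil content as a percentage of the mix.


Oil % = oil / (100 + oil) * 100
= 29.8 / (100 + 29.8) * 100
= 29.8 / 129.8 * 100
= 22.96%

22.96%


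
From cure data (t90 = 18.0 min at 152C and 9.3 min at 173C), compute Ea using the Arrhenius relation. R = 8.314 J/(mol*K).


T1 = 425.15 K, T2 = 446.15 K
1/T1 - 1/T2 = 1.1071e-04
ln(t1/t2) = ln(18.0/9.3) = 0.6604
Ea = 8.314 * 0.6604 / 1.1071e-04 = 49589.8537 J/mol
Ea = 49.59 kJ/mol

49.59 kJ/mol


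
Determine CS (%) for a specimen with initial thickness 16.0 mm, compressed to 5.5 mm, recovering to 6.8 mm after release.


CS = (t0 - recovered) / (t0 - ts) * 100
= (16.0 - 6.8) / (16.0 - 5.5) * 100
= 9.2 / 10.5 * 100
= 87.6%

87.6%


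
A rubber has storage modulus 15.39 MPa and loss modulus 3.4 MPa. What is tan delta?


tan delta = E'' / E'
= 3.4 / 15.39
= 0.2209

tan delta = 0.2209


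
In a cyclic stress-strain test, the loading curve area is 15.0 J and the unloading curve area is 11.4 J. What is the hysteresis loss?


Hysteresis loss = loading - unloading
= 15.0 - 11.4
= 3.6 J

3.6 J


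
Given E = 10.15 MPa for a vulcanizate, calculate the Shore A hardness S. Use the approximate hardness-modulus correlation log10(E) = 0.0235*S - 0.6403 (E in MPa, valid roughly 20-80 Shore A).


log10(E) = 0.0235*S - 0.6403  =>  S = (log10(E) + 0.6403) / 0.0235
log10(10.15) = 1.006466
S = (1.006466 + 0.6403) / 0.0235 = 1.646766 / 0.0235
S = 70.1

Shore A = 70.1


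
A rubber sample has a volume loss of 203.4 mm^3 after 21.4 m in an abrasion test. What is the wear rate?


Rate = volume_loss / distance
= 203.4 / 21.4
= 9.505 mm^3/m

9.505 mm^3/m


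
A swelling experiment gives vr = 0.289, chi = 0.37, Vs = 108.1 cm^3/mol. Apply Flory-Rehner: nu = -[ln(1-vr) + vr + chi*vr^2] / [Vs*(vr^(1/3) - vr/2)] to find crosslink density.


ln(1 - vr) = ln(1 - 0.289) = -0.3411
Numerator = -((-0.3411) + 0.289 + 0.37 * 0.289^2) = 0.0212
Denominator = 108.1 * (0.289^(1/3) - 0.289/2) = 55.8497
nu = 0.0212 / 55.8497 = 3.7923e-04 mol/cm^3

3.7923e-04 mol/cm^3


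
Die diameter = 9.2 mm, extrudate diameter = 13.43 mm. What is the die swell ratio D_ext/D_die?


Die swell ratio = D_extrudate / D_die
= 13.43 / 9.2
= 1.46

Die swell = 1.46


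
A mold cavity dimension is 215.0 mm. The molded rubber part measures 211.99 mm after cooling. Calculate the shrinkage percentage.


Shrinkage = (mold - part) / mold * 100
= (215.0 - 211.99) / 215.0 * 100
= 3.01 / 215.0 * 100
= 1.4%

1.4%


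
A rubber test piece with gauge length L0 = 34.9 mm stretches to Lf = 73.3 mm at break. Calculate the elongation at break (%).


Elongation = (Lf - L0) / L0 * 100
= (73.3 - 34.9) / 34.9 * 100
= 38.4 / 34.9 * 100
= 110.0%

110.0%


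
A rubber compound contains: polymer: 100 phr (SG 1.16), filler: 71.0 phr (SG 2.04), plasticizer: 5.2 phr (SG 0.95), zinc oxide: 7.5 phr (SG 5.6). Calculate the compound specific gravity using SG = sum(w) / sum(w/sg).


Sum of weights = 183.7
Volume contributions:
  polymer: 100/1.16 = 86.2069
  filler: 71.0/2.04 = 34.8039
  plasticizer: 5.2/0.95 = 5.4737
  zinc oxide: 7.5/5.6 = 1.3393
Sum of volumes = 127.8238
SG = 183.7 / 127.8238 = 1.437

SG = 1.437


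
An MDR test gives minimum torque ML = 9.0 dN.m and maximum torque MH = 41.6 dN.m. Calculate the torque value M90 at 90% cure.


M90 = ML + 0.9 * (MH - ML)
M90 = 9.0 + 0.9 * (41.6 - 9.0)
M90 = 9.0 + 0.9 * 32.6
M90 = 38.34 dN.m

38.34 dN.m


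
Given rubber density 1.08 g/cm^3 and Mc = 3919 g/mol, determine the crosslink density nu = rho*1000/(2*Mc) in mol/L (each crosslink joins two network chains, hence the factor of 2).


nu = rho * 1000 / (2 * Mc)
nu = 1.08 * 1000 / (2 * 3919)
nu = 1080.0 / 7838
nu = 0.1378 mol/L

0.1378 mol/L


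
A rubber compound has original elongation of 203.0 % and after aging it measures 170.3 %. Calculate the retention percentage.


Retention = aged / original * 100
= 170.3 / 203.0 * 100
= 83.9%

83.9%


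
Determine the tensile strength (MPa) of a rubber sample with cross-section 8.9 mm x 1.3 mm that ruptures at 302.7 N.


Area = width * thickness = 8.9 * 1.3 = 11.57 mm^2
TS = force / area = 302.7 / 11.57 = 26.16 MPa

26.16 MPa


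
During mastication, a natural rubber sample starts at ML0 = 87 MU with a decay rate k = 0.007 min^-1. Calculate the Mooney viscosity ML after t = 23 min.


ML = ML0 * exp(-k * t)
ML = 87 * exp(-0.007 * 23)
ML = 87 * 0.8513
ML = 74.06 MU

74.06 MU


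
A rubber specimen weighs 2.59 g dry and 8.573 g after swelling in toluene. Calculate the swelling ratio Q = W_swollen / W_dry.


Q = W_swollen / W_dry
Q = 8.573 / 2.59
Q = 3.31

Q = 3.31


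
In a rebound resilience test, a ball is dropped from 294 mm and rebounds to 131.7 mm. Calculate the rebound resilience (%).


Resilience = h_rebound / h_drop * 100
= 131.7 / 294 * 100
= 44.8%

44.8%


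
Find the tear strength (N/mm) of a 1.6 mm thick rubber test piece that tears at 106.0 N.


Tear strength = force / thickness
= 106.0 / 1.6
= 66.25 N/mm

66.25 N/mm


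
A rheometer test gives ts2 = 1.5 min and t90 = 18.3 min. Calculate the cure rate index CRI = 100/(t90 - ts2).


CRI = 100 / (t90 - ts2)
= 100 / (18.3 - 1.5)
= 100 / 16.8
= 5.95 min^-1

5.95 min^-1


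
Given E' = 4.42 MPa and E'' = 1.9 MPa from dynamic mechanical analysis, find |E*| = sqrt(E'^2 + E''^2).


|E*| = sqrt(E'^2 + E''^2)
= sqrt(4.42^2 + 1.9^2)
= sqrt(19.5364 + 3.6100)
= 4.811 MPa

4.811 MPa


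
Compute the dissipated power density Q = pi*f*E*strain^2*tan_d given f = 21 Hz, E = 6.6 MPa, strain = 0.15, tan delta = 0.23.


Q = pi * f * E * strain^2 * tan_d
= pi * 21 * 6.6 * 0.15^2 * 0.23
= pi * 21 * 6.6 * 0.0225 * 0.23
= 2.2533

Q = 2.2533


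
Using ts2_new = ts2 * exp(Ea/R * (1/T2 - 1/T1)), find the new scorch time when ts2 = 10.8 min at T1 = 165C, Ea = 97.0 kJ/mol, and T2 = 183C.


Convert temperatures: T1 = 165 + 273.15 = 438.15 K, T2 = 183 + 273.15 = 456.15 K
ts2_new = 10.8 * exp(97000 / 8.314 * (1/456.15 - 1/438.15))
1/T2 - 1/T1 = -9.0062e-05
ts2_new = 3.78 min

3.78 min


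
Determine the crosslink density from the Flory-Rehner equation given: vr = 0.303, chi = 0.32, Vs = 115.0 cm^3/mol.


ln(1 - vr) = ln(1 - 0.303) = -0.3610
Numerator = -((-0.3610) + 0.303 + 0.32 * 0.303^2) = 0.0286
Denominator = 115.0 * (0.303^(1/3) - 0.303/2) = 59.8181
nu = 0.0286 / 59.8181 = 4.7797e-04 mol/cm^3

4.7797e-04 mol/cm^3


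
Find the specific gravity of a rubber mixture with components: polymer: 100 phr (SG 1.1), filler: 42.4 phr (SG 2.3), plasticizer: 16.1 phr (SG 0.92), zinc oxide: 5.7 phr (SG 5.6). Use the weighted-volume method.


Sum of weights = 164.2
Volume contributions:
  polymer: 100/1.1 = 90.9091
  filler: 42.4/2.3 = 18.4348
  plasticizer: 16.1/0.92 = 17.5000
  zinc oxide: 5.7/5.6 = 1.0179
Sum of volumes = 127.8617
SG = 164.2 / 127.8617 = 1.284

SG = 1.284


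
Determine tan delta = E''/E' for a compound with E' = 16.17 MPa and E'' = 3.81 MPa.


tan delta = E'' / E'
= 3.81 / 16.17
= 0.2356

tan delta = 0.2356


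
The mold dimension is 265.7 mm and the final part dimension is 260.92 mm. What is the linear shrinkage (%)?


Shrinkage = (mold - part) / mold * 100
= (265.7 - 260.92) / 265.7 * 100
= 4.78 / 265.7 * 100
= 1.8%

1.8%


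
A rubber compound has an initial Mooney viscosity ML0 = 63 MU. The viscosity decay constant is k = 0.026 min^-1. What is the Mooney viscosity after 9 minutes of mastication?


ML = ML0 * exp(-k * t)
ML = 63 * exp(-0.026 * 9)
ML = 63 * 0.7914
ML = 49.86 MU

49.86 MU


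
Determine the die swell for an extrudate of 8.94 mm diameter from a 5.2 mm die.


Die swell ratio = D_extrudate / D_die
= 8.94 / 5.2
= 1.719

Die swell = 1.719


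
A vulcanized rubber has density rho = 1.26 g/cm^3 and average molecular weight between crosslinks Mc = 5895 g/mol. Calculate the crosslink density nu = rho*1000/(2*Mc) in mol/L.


nu = rho * 1000 / (2 * Mc)
nu = 1.26 * 1000 / (2 * 5895)
nu = 1260.0 / 11790
nu = 0.1069 mol/L

0.1069 mol/L


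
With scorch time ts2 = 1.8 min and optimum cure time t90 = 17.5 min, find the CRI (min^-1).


CRI = 100 / (t90 - ts2)
= 100 / (17.5 - 1.8)
= 100 / 15.7
= 6.37 min^-1

6.37 min^-1


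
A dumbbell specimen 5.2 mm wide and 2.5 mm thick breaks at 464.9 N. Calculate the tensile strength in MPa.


Area = width * thickness = 5.2 * 2.5 = 13.0 mm^2
TS = force / area = 464.9 / 13.0 = 35.76 MPa

35.76 MPa


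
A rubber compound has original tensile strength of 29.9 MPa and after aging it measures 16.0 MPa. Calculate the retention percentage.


Retention = aged / original * 100
= 16.0 / 29.9 * 100
= 53.5%

53.5%


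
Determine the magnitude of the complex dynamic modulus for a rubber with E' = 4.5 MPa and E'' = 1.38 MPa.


|E*| = sqrt(E'^2 + E''^2)
= sqrt(4.5^2 + 1.38^2)
= sqrt(20.2500 + 1.9044)
= 4.707 MPa

4.707 MPa


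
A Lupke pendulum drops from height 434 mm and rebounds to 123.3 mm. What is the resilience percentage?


Resilience = h_rebound / h_drop * 100
= 123.3 / 434 * 100
= 28.4%

28.4%


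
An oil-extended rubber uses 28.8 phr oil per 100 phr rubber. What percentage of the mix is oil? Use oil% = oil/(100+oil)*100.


Oil % = oil / (100 + oil) * 100
= 28.8 / (100 + 28.8) * 100
= 28.8 / 128.8 * 100
= 22.36%

22.36%


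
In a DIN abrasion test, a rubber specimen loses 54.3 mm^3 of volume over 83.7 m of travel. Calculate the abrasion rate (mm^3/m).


Rate = volume_loss / distance
= 54.3 / 83.7
= 0.649 mm^3/m

0.649 mm^3/m


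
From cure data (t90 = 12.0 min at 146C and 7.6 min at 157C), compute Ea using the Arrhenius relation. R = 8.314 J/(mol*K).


T1 = 419.15 K, T2 = 430.15 K
1/T1 - 1/T2 = 6.1010e-05
ln(t1/t2) = ln(12.0/7.6) = 0.4568
Ea = 8.314 * 0.4568 / 6.1010e-05 = 62243.3958 J/mol
Ea = 62.24 kJ/mol

62.24 kJ/mol


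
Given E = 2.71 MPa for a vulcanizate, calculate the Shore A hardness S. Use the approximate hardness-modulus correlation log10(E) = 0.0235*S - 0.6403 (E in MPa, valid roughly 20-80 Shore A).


log10(E) = 0.0235*S - 0.6403  =>  S = (log10(E) + 0.6403) / 0.0235
log10(2.71) = 0.432969
S = (0.432969 + 0.6403) / 0.0235 = 1.073269 / 0.0235
S = 45.7

Shore A = 45.7


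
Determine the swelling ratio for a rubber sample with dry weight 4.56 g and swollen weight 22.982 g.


Q = W_swollen / W_dry
Q = 22.982 / 4.56
Q = 5.04

Q = 5.04


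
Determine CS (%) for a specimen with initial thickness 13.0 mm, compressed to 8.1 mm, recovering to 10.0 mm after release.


CS = (t0 - recovered) / (t0 - ts) * 100
= (13.0 - 10.0) / (13.0 - 8.1) * 100
= 3.0 / 4.9 * 100
= 61.2%

61.2%


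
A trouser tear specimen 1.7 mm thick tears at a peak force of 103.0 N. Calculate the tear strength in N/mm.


Tear strength = force / thickness
= 103.0 / 1.7
= 60.59 N/mm

60.59 N/mm


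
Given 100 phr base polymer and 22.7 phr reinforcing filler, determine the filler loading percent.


Filler % = filler / (rubber + filler) * 100
= 22.7 / (100 + 22.7) * 100
= 22.7 / 122.7 * 100
= 18.5%

18.5%


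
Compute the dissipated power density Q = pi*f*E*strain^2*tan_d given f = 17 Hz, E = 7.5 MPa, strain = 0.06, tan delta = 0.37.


Q = pi * f * E * strain^2 * tan_d
= pi * 17 * 7.5 * 0.06^2 * 0.37
= pi * 17 * 7.5 * 0.0036 * 0.37
= 0.5335

Q = 0.5335


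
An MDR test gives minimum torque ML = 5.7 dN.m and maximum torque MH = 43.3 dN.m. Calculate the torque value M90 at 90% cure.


M90 = ML + 0.9 * (MH - ML)
M90 = 5.7 + 0.9 * (43.3 - 5.7)
M90 = 5.7 + 0.9 * 37.6
M90 = 39.54 dN.m

39.54 dN.m


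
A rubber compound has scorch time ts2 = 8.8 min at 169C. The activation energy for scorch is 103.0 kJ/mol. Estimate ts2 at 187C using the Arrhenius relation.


Convert temperatures: T1 = 169 + 273.15 = 442.15 K, T2 = 187 + 273.15 = 460.15 K
ts2_new = 8.8 * exp(103000 / 8.314 * (1/460.15 - 1/442.15))
1/T2 - 1/T1 = -8.8472e-05
ts2_new = 2.94 min

2.94 min


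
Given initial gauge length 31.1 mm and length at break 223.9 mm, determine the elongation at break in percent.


Elongation = (Lf - L0) / L0 * 100
= (223.9 - 31.1) / 31.1 * 100
= 192.8 / 31.1 * 100
= 619.9%

619.9%


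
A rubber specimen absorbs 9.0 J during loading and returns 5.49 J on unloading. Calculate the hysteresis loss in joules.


Hysteresis loss = loading - unloading
= 9.0 - 5.49
= 3.51 J

3.51 J


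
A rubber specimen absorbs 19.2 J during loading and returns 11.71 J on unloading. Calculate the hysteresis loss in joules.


Hysteresis loss = loading - unloading
= 19.2 - 11.71
= 7.49 J

7.49 J


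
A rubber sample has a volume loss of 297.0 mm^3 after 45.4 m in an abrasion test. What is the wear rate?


Rate = volume_loss / distance
= 297.0 / 45.4
= 6.542 mm^3/m

6.542 mm^3/m


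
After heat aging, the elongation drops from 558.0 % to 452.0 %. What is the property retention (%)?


Retention = aged / original * 100
= 452.0 / 558.0 * 100
= 81.0%

81.0%


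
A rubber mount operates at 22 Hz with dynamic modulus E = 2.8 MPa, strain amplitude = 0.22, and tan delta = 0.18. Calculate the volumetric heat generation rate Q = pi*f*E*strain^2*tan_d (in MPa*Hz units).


Q = pi * f * E * strain^2 * tan_d
= pi * 22 * 2.8 * 0.22^2 * 0.18
= pi * 22 * 2.8 * 0.0484 * 0.18
= 1.6860

Q = 1.6860


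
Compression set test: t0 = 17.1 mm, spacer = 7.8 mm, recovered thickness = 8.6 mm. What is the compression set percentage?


CS = (t0 - recovered) / (t0 - ts) * 100
= (17.1 - 8.6) / (17.1 - 7.8) * 100
= 8.5 / 9.3 * 100
= 91.4%

91.4%


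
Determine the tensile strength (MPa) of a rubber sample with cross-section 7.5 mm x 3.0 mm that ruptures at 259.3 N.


Area = width * thickness = 7.5 * 3.0 = 22.5 mm^2
TS = force / area = 259.3 / 22.5 = 11.52 MPa

11.52 MPa


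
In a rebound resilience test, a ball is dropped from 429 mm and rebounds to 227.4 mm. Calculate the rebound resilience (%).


Resilience = h_rebound / h_drop * 100
= 227.4 / 429 * 100
= 53.0%

53.0%


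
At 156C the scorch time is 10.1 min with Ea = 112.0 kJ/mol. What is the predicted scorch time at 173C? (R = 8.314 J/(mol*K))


Convert temperatures: T1 = 156 + 273.15 = 429.15 K, T2 = 173 + 273.15 = 446.15 K
ts2_new = 10.1 * exp(112000 / 8.314 * (1/446.15 - 1/429.15))
1/T2 - 1/T1 = -8.8789e-05
ts2_new = 3.05 min

3.05 min


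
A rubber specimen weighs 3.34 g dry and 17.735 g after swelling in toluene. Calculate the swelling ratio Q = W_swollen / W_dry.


Q = W_swollen / W_dry
Q = 17.735 / 3.34
Q = 5.31

Q = 5.31


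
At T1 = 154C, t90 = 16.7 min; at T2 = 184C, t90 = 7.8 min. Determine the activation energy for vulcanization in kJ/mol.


T1 = 427.15 K, T2 = 457.15 K
1/T1 - 1/T2 = 1.5363e-04
ln(t1/t2) = ln(16.7/7.8) = 0.7613
Ea = 8.314 * 0.7613 / 1.5363e-04 = 41197.9081 J/mol
Ea = 41.2 kJ/mol

41.2 kJ/mol


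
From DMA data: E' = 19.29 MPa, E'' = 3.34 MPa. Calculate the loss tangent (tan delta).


tan delta = E'' / E'
= 3.34 / 19.29
= 0.1731

tan delta = 0.1731


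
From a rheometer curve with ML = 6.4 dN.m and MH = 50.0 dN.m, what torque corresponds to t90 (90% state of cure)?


M90 = ML + 0.9 * (MH - ML)
M90 = 6.4 + 0.9 * (50.0 - 6.4)
M90 = 6.4 + 0.9 * 43.6
M90 = 45.64 dN.m

45.64 dN.m


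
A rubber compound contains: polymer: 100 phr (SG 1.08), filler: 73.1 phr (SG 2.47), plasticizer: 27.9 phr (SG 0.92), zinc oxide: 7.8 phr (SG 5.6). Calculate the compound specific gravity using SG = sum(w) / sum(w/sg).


Sum of weights = 208.8
Volume contributions:
  polymer: 100/1.08 = 92.5926
  filler: 73.1/2.47 = 29.5951
  plasticizer: 27.9/0.92 = 30.3261
  zinc oxide: 7.8/5.6 = 1.3929
Sum of volumes = 153.9067
SG = 208.8 / 153.9067 = 1.357

SG = 1.357


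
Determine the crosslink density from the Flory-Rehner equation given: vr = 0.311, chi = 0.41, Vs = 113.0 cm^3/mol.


ln(1 - vr) = ln(1 - 0.311) = -0.3725
Numerator = -((-0.3725) + 0.311 + 0.41 * 0.311^2) = 0.0219
Denominator = 113.0 * (0.311^(1/3) - 0.311/2) = 58.9879
nu = 0.0219 / 58.9879 = 3.7056e-04 mol/cm^3

3.7056e-04 mol/cm^3


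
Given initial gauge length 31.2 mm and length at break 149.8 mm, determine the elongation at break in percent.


Elongation = (Lf - L0) / L0 * 100
= (149.8 - 31.2) / 31.2 * 100
= 118.6 / 31.2 * 100
= 380.1%

380.1%


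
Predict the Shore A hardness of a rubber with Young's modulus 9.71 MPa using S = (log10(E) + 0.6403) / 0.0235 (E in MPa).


log10(E) = 0.0235*S - 0.6403  =>  S = (log10(E) + 0.6403) / 0.0235
log10(9.71) = 0.987219
S = (0.987219 + 0.6403) / 0.0235 = 1.627519 / 0.0235
S = 69.3

Shore A = 69.3


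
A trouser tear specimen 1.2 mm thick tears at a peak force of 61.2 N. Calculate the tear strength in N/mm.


Tear strength = force / thickness
= 61.2 / 1.2
= 51.0 N/mm

51.0 N/mm


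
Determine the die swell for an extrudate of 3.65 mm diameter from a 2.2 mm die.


Die swell ratio = D_extrudate / D_die
= 3.65 / 2.2
= 1.659

Die swell = 1.659


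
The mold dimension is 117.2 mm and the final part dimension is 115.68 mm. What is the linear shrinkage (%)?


Shrinkage = (mold - part) / mold * 100
= (117.2 - 115.68) / 117.2 * 100
= 1.52 / 117.2 * 100
= 1.3%

1.3%


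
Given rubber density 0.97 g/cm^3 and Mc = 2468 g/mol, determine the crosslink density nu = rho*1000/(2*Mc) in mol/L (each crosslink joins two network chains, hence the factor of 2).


nu = rho * 1000 / (2 * Mc)
nu = 0.97 * 1000 / (2 * 2468)
nu = 970.0 / 4936
nu = 0.1965 mol/L

0.1965 mol/L


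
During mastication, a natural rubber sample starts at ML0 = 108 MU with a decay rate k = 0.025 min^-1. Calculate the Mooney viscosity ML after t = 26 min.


ML = ML0 * exp(-k * t)
ML = 108 * exp(-0.025 * 26)
ML = 108 * 0.5220
ML = 56.38 MU

56.38 MU


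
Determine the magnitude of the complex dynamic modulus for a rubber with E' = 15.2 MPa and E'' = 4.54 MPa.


|E*| = sqrt(E'^2 + E''^2)
= sqrt(15.2^2 + 4.54^2)
= sqrt(231.0400 + 20.6116)
= 15.864 MPa

15.864 MPa


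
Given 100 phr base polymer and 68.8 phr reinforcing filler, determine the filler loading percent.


Filler % = filler / (rubber + filler) * 100
= 68.8 / (100 + 68.8) * 100
= 68.8 / 168.8 * 100
= 40.76%

40.76%


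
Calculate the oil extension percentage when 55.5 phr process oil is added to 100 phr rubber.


Oil % = oil / (100 + oil) * 100
= 55.5 / (100 + 55.5) * 100
= 55.5 / 155.5 * 100
= 35.69%

35.69%


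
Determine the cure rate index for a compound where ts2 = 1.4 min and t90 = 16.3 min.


CRI = 100 / (t90 - ts2)
= 100 / (16.3 - 1.4)
= 100 / 14.9
= 6.71 min^-1

6.71 min^-1


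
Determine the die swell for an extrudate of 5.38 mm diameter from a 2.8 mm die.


Die swell ratio = D_extrudate / D_die
= 5.38 / 2.8
= 1.921

Die swell = 1.921


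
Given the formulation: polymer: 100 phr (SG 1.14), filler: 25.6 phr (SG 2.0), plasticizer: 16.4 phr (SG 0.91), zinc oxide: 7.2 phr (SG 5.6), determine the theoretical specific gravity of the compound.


Sum of weights = 149.2
Volume contributions:
  polymer: 100/1.14 = 87.7193
  filler: 25.6/2.0 = 12.8000
  plasticizer: 16.4/0.91 = 18.0220
  zinc oxide: 7.2/5.6 = 1.2857
Sum of volumes = 119.8270
SG = 149.2 / 119.8270 = 1.245

SG = 1.245


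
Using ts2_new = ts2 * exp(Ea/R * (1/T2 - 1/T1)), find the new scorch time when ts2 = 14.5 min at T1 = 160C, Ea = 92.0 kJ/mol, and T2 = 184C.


Convert temperatures: T1 = 160 + 273.15 = 433.15 K, T2 = 184 + 273.15 = 457.15 K
ts2_new = 14.5 * exp(92000 / 8.314 * (1/457.15 - 1/433.15))
1/T2 - 1/T1 = -1.2120e-04
ts2_new = 3.79 min

3.79 min


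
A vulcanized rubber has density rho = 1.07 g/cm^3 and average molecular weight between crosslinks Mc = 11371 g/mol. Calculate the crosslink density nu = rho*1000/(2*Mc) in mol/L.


nu = rho * 1000 / (2 * Mc)
nu = 1.07 * 1000 / (2 * 11371)
nu = 1070.0 / 22742
nu = 0.0470 mol/L

0.0470 mol/L


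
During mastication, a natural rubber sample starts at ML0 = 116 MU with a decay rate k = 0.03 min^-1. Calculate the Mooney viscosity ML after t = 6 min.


ML = ML0 * exp(-k * t)
ML = 116 * exp(-0.03 * 6)
ML = 116 * 0.8353
ML = 96.89 MU

96.89 MU


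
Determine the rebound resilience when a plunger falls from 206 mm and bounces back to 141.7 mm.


Resilience = h_rebound / h_drop * 100
= 141.7 / 206 * 100
= 68.8%

68.8%


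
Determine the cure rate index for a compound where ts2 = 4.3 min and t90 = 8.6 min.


CRI = 100 / (t90 - ts2)
= 100 / (8.6 - 4.3)
= 100 / 4.3
= 23.26 min^-1

23.26 min^-1


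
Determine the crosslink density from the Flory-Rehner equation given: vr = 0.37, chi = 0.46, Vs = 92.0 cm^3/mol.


ln(1 - vr) = ln(1 - 0.37) = -0.4620
Numerator = -((-0.4620) + 0.37 + 0.46 * 0.37^2) = 0.0291
Denominator = 92.0 * (0.37^(1/3) - 0.37/2) = 49.0273
nu = 0.0291 / 49.0273 = 5.9276e-04 mol/cm^3

5.9276e-04 mol/cm^3


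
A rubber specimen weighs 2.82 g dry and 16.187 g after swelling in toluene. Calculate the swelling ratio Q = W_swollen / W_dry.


Q = W_swollen / W_dry
Q = 16.187 / 2.82
Q = 5.74

Q = 5.74


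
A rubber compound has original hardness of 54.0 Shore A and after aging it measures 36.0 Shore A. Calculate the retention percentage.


Retention = aged / original * 100
= 36.0 / 54.0 * 100
= 66.7%

66.7%


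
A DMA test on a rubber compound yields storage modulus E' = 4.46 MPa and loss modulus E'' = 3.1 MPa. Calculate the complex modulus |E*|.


|E*| = sqrt(E'^2 + E''^2)
= sqrt(4.46^2 + 3.1^2)
= sqrt(19.8916 + 9.6100)
= 5.432 MPa

5.432 MPa


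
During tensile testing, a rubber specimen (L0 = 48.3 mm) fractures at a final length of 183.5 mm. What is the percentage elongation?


Elongation = (Lf - L0) / L0 * 100
= (183.5 - 48.3) / 48.3 * 100
= 135.2 / 48.3 * 100
= 279.9%

279.9%


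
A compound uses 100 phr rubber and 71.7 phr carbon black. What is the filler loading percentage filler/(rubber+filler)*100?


Filler % = filler / (rubber + filler) * 100
= 71.7 / (100 + 71.7) * 100
= 71.7 / 171.7 * 100
= 41.76%

41.76%


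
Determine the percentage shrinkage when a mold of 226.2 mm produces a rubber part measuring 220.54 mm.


Shrinkage = (mold - part) / mold * 100
= (226.2 - 220.54) / 226.2 * 100
= 5.66 / 226.2 * 100
= 2.5%

2.5%


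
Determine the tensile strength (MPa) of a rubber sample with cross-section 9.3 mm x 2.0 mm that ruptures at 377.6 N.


Area = width * thickness = 9.3 * 2.0 = 18.6 mm^2
TS = force / area = 377.6 / 18.6 = 20.3 MPa

20.3 MPa


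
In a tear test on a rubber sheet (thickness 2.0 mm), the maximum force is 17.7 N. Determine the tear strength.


Tear strength = force / thickness
= 17.7 / 2.0
= 8.85 N/mm

8.85 N/mm


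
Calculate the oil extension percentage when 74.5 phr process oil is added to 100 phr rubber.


Oil % = oil / (100 + oil) * 100
= 74.5 / (100 + 74.5) * 100
= 74.5 / 174.5 * 100
= 42.69%

42.69%


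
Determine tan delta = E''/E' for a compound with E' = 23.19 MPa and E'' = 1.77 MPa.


tan delta = E'' / E'
= 1.77 / 23.19
= 0.0763

tan delta = 0.0763


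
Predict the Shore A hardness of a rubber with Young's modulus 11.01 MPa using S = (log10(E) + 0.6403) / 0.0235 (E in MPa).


log10(E) = 0.0235*S - 0.6403  =>  S = (log10(E) + 0.6403) / 0.0235
log10(11.01) = 1.041787
S = (1.041787 + 0.6403) / 0.0235 = 1.682087 / 0.0235
S = 71.6

Shore A = 71.6


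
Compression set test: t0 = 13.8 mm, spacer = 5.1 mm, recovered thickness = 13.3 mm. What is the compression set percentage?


CS = (t0 - recovered) / (t0 - ts) * 100
= (13.8 - 13.3) / (13.8 - 5.1) * 100
= 0.5 / 8.7 * 100
= 5.7%

5.7%


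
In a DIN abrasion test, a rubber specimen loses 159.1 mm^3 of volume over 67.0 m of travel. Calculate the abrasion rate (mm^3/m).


Rate = volume_loss / distance
= 159.1 / 67.0
= 2.375 mm^3/m

2.375 mm^3/m


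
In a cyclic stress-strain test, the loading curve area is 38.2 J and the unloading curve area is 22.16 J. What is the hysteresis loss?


Hysteresis loss = loading - unloading
= 38.2 - 22.16
= 16.04 J

16.04 J


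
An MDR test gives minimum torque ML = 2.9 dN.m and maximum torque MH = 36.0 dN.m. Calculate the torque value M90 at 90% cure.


M90 = ML + 0.9 * (MH - ML)
M90 = 2.9 + 0.9 * (36.0 - 2.9)
M90 = 2.9 + 0.9 * 33.1
M90 = 32.69 dN.m

32.69 dN.m


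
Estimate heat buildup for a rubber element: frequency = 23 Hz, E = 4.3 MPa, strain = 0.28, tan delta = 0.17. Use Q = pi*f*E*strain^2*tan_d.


Q = pi * f * E * strain^2 * tan_d
= pi * 23 * 4.3 * 0.28^2 * 0.17
= pi * 23 * 4.3 * 0.0784 * 0.17
= 4.1411

Q = 4.1411


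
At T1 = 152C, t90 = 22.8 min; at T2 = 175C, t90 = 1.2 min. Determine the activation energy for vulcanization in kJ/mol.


T1 = 425.15 K, T2 = 448.15 K
1/T1 - 1/T2 = 1.2072e-04
ln(t1/t2) = ln(22.8/1.2) = 2.9444
Ea = 8.314 * 2.9444 / 1.2072e-04 = 202791.7704 J/mol
Ea = 202.79 kJ/mol

202.79 kJ/mol


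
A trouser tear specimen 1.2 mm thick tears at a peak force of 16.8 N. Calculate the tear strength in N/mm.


Tear strength = force / thickness
= 16.8 / 1.2
= 14.0 N/mm

14.0 N/mm


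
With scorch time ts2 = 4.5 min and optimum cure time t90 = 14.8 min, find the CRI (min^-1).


CRI = 100 / (t90 - ts2)
= 100 / (14.8 - 4.5)
= 100 / 10.3
= 9.71 min^-1

9.71 min^-1


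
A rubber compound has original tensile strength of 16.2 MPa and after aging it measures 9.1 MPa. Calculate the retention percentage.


Retention = aged / original * 100
= 9.1 / 16.2 * 100
= 56.2%

56.2%


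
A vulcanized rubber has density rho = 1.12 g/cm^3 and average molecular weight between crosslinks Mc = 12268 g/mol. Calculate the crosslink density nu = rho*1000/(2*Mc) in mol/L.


nu = rho * 1000 / (2 * Mc)
nu = 1.12 * 1000 / (2 * 12268)
nu = 1120.0 / 24536
nu = 0.0456 mol/L

0.0456 mol/L


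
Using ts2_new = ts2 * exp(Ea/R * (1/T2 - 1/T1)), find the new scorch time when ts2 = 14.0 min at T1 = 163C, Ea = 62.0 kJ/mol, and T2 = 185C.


Convert temperatures: T1 = 163 + 273.15 = 436.15 K, T2 = 185 + 273.15 = 458.15 K
ts2_new = 14.0 * exp(62000 / 8.314 * (1/458.15 - 1/436.15))
1/T2 - 1/T1 = -1.1010e-04
ts2_new = 6.16 min

6.16 min


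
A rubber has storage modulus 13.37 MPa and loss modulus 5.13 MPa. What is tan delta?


tan delta = E'' / E'
= 5.13 / 13.37
= 0.3837

tan delta = 0.3837


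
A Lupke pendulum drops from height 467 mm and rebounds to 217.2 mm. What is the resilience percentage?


Resilience = h_rebound / h_drop * 100
= 217.2 / 467 * 100
= 46.5%

46.5%


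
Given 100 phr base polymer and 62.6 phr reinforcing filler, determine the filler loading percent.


Filler % = filler / (rubber + filler) * 100
= 62.6 / (100 + 62.6) * 100
= 62.6 / 162.6 * 100
= 38.5%

38.5%


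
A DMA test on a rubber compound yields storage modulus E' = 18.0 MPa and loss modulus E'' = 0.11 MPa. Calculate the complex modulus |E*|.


|E*| = sqrt(E'^2 + E''^2)
= sqrt(18.0^2 + 0.11^2)
= sqrt(324.0000 + 0.0121)
= 18.0 MPa

18.0 MPa


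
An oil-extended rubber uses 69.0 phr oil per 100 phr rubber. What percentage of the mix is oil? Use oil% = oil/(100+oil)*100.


Oil % = oil / (100 + oil) * 100
= 69.0 / (100 + 69.0) * 100
= 69.0 / 169.0 * 100
= 40.83%

40.83%


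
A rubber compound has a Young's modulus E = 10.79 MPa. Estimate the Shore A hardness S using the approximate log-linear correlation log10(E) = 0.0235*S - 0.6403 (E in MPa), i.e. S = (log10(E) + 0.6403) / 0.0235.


log10(E) = 0.0235*S - 0.6403  =>  S = (log10(E) + 0.6403) / 0.0235
log10(10.79) = 1.033021
S = (1.033021 + 0.6403) / 0.0235 = 1.673321 / 0.0235
S = 71.2

Shore A = 71.2


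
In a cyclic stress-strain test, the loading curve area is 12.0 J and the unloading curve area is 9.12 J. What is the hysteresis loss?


Hysteresis loss = loading - unloading
= 12.0 - 9.12
= 2.88 J

2.88 J


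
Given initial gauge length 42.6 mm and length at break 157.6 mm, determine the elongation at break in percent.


Elongation = (Lf - L0) / L0 * 100
= (157.6 - 42.6) / 42.6 * 100
= 115.0 / 42.6 * 100
= 270.0%

270.0%


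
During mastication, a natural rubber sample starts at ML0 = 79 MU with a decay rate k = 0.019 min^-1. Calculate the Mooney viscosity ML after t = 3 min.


ML = ML0 * exp(-k * t)
ML = 79 * exp(-0.019 * 3)
ML = 79 * 0.9446
ML = 74.62 MU

74.62 MU


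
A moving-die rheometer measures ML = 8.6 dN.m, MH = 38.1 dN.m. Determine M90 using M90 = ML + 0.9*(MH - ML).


M90 = ML + 0.9 * (MH - ML)
M90 = 8.6 + 0.9 * (38.1 - 8.6)
M90 = 8.6 + 0.9 * 29.5
M90 = 35.15 dN.m

35.15 dN.m


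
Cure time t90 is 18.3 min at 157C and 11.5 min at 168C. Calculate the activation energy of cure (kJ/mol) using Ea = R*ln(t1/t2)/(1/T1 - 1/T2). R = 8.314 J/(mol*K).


T1 = 430.15 K, T2 = 441.15 K
1/T1 - 1/T2 = 5.7968e-05
ln(t1/t2) = ln(18.3/11.5) = 0.4646
Ea = 8.314 * 0.4646 / 5.7968e-05 = 66628.4596 J/mol
Ea = 66.63 kJ/mol

66.63 kJ/mol


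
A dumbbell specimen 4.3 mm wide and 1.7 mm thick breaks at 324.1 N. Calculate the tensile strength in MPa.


Area = width * thickness = 4.3 * 1.7 = 7.31 mm^2
TS = force / area = 324.1 / 7.31 = 44.34 MPa

44.34 MPa


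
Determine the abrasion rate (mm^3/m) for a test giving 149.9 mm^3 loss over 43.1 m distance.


Rate = volume_loss / distance
= 149.9 / 43.1
= 3.478 mm^3/m

3.478 mm^3/m


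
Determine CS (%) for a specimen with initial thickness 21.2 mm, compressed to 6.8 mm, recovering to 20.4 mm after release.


CS = (t0 - recovered) / (t0 - ts) * 100
= (21.2 - 20.4) / (21.2 - 6.8) * 100
= 0.8 / 14.4 * 100
= 5.6%

5.6%


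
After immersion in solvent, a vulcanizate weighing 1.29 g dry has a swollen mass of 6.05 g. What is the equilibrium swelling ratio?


Q = W_swollen / W_dry
Q = 6.05 / 1.29
Q = 4.69

Q = 4.69


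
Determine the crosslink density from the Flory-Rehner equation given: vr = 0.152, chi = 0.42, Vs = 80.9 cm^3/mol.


ln(1 - vr) = ln(1 - 0.152) = -0.1649
Numerator = -((-0.1649) + 0.152 + 0.42 * 0.152^2) = 0.0032
Denominator = 80.9 * (0.152^(1/3) - 0.152/2) = 37.0263
nu = 0.0032 / 37.0263 = 8.5641e-05 mol/cm^3

8.5641e-05 mol/cm^3


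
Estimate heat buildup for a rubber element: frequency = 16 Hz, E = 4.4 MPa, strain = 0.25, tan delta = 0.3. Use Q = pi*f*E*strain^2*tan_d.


Q = pi * f * E * strain^2 * tan_d
= pi * 16 * 4.4 * 0.25^2 * 0.3
= pi * 16 * 4.4 * 0.0625 * 0.3
= 4.1469

Q = 4.1469


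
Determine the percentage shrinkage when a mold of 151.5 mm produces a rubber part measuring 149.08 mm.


Shrinkage = (mold - part) / mold * 100
= (151.5 - 149.08) / 151.5 * 100
= 2.42 / 151.5 * 100
= 1.6%

1.6%


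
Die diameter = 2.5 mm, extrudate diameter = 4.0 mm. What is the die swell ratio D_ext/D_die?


Die swell ratio = D_extrudate / D_die
= 4.0 / 2.5
= 1.6

Die swell = 1.6


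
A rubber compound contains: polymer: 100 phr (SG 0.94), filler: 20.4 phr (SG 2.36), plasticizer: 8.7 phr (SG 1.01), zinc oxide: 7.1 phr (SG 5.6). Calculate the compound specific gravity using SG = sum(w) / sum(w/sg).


Sum of weights = 136.2
Volume contributions:
  polymer: 100/0.94 = 106.3830
  filler: 20.4/2.36 = 8.6441
  plasticizer: 8.7/1.01 = 8.6139
  zinc oxide: 7.1/5.6 = 1.2679
Sum of volumes = 124.9088
SG = 136.2 / 124.9088 = 1.09

SG = 1.09


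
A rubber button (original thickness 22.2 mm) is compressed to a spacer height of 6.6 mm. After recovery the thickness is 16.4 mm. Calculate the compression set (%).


CS = (t0 - recovered) / (t0 - ts) * 100
= (22.2 - 16.4) / (22.2 - 6.6) * 100
= 5.8 / 15.6 * 100
= 37.2%

37.2%


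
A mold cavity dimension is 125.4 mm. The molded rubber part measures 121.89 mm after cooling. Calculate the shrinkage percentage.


Shrinkage = (mold - part) / mold * 100
= (125.4 - 121.89) / 125.4 * 100
= 3.51 / 125.4 * 100
= 2.8%

2.8%


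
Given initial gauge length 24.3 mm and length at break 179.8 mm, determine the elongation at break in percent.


Elongation = (Lf - L0) / L0 * 100
= (179.8 - 24.3) / 24.3 * 100
= 155.5 / 24.3 * 100
= 639.9%

639.9%


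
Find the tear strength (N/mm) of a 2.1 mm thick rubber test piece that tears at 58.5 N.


Tear strength = force / thickness
= 58.5 / 2.1
= 27.86 N/mm

27.86 N/mm


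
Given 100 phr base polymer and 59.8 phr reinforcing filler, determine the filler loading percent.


Filler % = filler / (rubber + filler) * 100
= 59.8 / (100 + 59.8) * 100
= 59.8 / 159.8 * 100
= 37.42%

37.42%


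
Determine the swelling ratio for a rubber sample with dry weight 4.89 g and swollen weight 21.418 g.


Q = W_swollen / W_dry
Q = 21.418 / 4.89
Q = 4.38

Q = 4.38


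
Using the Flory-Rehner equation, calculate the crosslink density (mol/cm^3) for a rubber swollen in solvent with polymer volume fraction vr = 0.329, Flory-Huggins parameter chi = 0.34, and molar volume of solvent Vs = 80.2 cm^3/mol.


ln(1 - vr) = ln(1 - 0.329) = -0.3990
Numerator = -((-0.3990) + 0.329 + 0.34 * 0.329^2) = 0.0332
Denominator = 80.2 * (0.329^(1/3) - 0.329/2) = 42.1727
nu = 0.0332 / 42.1727 = 7.8687e-04 mol/cm^3

7.8687e-04 mol/cm^3


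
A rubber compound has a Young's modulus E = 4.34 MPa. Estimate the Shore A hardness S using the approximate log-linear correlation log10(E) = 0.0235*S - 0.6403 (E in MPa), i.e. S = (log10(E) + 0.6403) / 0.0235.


log10(E) = 0.0235*S - 0.6403  =>  S = (log10(E) + 0.6403) / 0.0235
log10(4.34) = 0.637490
S = (0.637490 + 0.6403) / 0.0235 = 1.277790 / 0.0235
S = 54.4

Shore A = 54.4


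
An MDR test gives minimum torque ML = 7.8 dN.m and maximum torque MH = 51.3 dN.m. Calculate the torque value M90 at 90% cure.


M90 = ML + 0.9 * (MH - ML)
M90 = 7.8 + 0.9 * (51.3 - 7.8)
M90 = 7.8 + 0.9 * 43.5
M90 = 46.95 dN.m

46.95 dN.m


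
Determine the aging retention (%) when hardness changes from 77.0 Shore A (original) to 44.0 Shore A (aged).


Retention = aged / original * 100
= 44.0 / 77.0 * 100
= 57.1%

57.1%


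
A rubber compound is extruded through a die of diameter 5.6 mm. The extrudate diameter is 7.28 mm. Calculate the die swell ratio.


Die swell ratio = D_extrudate / D_die
= 7.28 / 5.6
= 1.3

Die swell = 1.3


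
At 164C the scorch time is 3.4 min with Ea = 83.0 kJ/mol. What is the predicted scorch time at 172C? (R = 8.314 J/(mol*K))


Convert temperatures: T1 = 164 + 273.15 = 437.15 K, T2 = 172 + 273.15 = 445.15 K
ts2_new = 3.4 * exp(83000 / 8.314 * (1/445.15 - 1/437.15))
1/T2 - 1/T1 = -4.1111e-05
ts2_new = 2.26 min

2.26 min


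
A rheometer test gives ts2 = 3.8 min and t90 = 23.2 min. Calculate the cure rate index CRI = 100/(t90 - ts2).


CRI = 100 / (t90 - ts2)
= 100 / (23.2 - 3.8)
= 100 / 19.4
= 5.15 min^-1

5.15 min^-1


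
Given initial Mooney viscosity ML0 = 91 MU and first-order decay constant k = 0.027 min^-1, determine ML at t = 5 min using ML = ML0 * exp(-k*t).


ML = ML0 * exp(-k * t)
ML = 91 * exp(-0.027 * 5)
ML = 91 * 0.8737
ML = 79.51 MU

79.51 MU


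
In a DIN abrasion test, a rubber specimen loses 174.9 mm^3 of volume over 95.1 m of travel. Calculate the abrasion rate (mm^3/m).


Rate = volume_loss / distance
= 174.9 / 95.1
= 1.839 mm^3/m

1.839 mm^3/m
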